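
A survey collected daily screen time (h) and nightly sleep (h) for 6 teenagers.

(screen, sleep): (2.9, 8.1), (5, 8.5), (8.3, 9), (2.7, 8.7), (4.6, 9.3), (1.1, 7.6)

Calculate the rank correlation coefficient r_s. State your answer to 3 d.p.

Rank screen: 3, 5, 6, 2, 4, 1
Rank sleep: 2, 3, 5, 4, 6, 1
d = rank(screen) − rank(sleep): 1, 2, 1, -2, -2, 0; Σd² = 14
ρ = 1 − 6Σd² / [n(n²−1)] = 1 − 6×14 / (6×35) = 1 − 84/210 ≈ 0.600

0.600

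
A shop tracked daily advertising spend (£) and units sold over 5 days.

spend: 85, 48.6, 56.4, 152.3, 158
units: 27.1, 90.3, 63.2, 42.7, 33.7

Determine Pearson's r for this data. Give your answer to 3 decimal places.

n = 5, Σx = 500.3, Σy = 257, Σx² = 60927.21, Σy² = 15841.72, Σxy = 22084.37
nΣxy − ΣxΣy = 110421.85 − 128577.1 = -18155.25
nΣx² − (Σx)² = 304636.05 − 250300.09 = 54335.96; nΣy² − (Σy)² = 79208.6 − 66049 = 13159.6
r = -18155.25 / √(54335.96 × 13159.6) = -18155.25 / 26740.2225 ≈ -0.679

-0.679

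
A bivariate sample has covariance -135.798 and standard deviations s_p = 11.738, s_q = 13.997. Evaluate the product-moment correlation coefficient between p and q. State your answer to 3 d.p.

-0.827

r = Cov(p,q) / (s_p · s_q) = -135.798 / (11.738 × 13.997)
  = -135.798 / 164.2968 ≈ -0.827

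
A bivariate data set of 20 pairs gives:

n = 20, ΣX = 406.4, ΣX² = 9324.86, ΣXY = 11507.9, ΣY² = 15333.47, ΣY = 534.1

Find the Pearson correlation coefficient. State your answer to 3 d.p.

0.613

r = (nΣXY − ΣXΣY) / √[(nΣX² − (ΣX)²)(nΣY² − (ΣY)²)]
Numerator: 20×11507.9 − 406.4×534.1 = 13099.76
Denominator: √[(186497.2 − 165160.96)(306669.4 − 285262.81)] = √[21336.24 × 21406.59] = 21371.3861
r = 13099.76 / 21371.3861 ≈ 0.613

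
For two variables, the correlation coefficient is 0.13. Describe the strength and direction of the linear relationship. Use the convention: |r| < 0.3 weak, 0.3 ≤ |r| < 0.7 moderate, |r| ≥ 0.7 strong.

r = 0.13 > 0 so the relationship is positive.
|r| = 0.13, which falls in the weak range.

weak positive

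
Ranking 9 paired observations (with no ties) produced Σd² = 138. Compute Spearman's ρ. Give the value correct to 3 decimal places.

-0.150

ρ = 1 − 6Σd² / [n(n²−1)] = 1 − 6×138 / (9×80)
  = 1 − 828/720 = 1 − 1.1500 ≈ -0.150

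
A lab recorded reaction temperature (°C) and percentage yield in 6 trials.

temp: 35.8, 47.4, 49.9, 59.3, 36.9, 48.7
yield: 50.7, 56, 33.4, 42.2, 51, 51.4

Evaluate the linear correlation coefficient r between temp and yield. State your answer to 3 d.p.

-0.463

n = 6, Σx = 278, Σy = 284.7, Σx² = 13268.2, Σy² = 13845.85, Σxy = 13023.66
nΣxy − ΣxΣy = 78141.96 − 79146.6 = -1004.64
nΣx² − (Σx)² = 79609.2 − 77284 = 2325.2; nΣy² − (Σy)² = 83075.1 − 81054.09 = 2021.01
r = -1004.64 / √(2325.2 × 2021.01) = -1004.64 / 2167.7759 ≈ -0.463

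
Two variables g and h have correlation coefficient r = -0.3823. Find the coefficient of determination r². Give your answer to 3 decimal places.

r² = (-0.3823)² = 0.146

0.146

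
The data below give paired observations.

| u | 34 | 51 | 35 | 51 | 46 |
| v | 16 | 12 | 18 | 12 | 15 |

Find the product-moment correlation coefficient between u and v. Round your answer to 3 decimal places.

-0.917

n = 5, Σu = 217, Σv = 73, Σu² = 9699, Σv² = 1093, Σuv = 3088
nΣuv − ΣuΣv = 15440 − 15841 = -401
nΣu² − (Σu)² = 48495 − 47089 = 1406; nΣv² − (Σv)² = 5465 − 5329 = 136
r = -401 / √(1406 × 136) = -401 / 437.2825 ≈ -0.917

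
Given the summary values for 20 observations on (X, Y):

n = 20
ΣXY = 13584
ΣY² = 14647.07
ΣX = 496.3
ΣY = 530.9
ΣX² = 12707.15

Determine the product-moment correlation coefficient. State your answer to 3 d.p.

0.880

r = (nΣXY − ΣXΣY) / √[(nΣX² − (ΣX)²)(nΣY² − (ΣY)²)]
Numerator: 20×13584 − 496.3×530.9 = 8194.33
Denominator: √[(254143 − 246313.69)(292941.4 − 281854.81)] = √[7829.31 × 11086.59] = 9316.6705
r = 8194.33 / 9316.6705 ≈ 0.880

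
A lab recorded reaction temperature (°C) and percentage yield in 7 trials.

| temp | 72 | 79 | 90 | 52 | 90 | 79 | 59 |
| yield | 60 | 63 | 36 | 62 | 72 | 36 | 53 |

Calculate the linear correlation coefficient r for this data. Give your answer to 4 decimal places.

n = 7, Σx = 521, Σy = 382, Σx² = 40051, Σy² = 21998, Σxy = 28212
nΣxy − ΣxΣy = 197484 − 199022 = -1538
nΣx² − (Σx)² = 280357 − 271441 = 8916; nΣy² − (Σy)² = 153986 − 145924 = 8062
r = -1538 / √(8916 × 8062) = -1538 / 8478.2541 ≈ -0.1814

-0.1814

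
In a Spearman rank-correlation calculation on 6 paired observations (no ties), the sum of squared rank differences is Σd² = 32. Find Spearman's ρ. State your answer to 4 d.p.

ρ = 1 − 6Σd² / [n(n²−1)] = 1 − 6×32 / (6×35)
  = 1 − 192/210 = 1 − 0.91429 ≈ 0.0857

0.0857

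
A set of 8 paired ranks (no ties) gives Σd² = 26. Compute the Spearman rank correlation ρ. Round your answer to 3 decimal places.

0.690

ρ = 1 − 6Σd² / [n(n²−1)] = 1 − 6×26 / (8×63)
  = 1 − 156/504 = 1 − 0.3095 ≈ 0.690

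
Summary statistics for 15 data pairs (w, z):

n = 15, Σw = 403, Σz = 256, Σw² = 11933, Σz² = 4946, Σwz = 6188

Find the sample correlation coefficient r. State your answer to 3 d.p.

r = (nΣwz − ΣwΣz) / √[(nΣw² − (Σw)²)(nΣz² − (Σz)²)]
Numerator: 15×6188 − 403×256 = -10348
Denominator: √[(178995 − 162409)(74190 − 65536)] = √[16586 × 8654] = 11980.6195
r = -10348 / 11980.6195 ≈ -0.864

-0.864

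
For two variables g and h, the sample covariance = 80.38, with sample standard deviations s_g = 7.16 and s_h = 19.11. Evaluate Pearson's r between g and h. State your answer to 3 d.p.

r = Cov(g,h) / (s_g · s_h) = 80.38 / (7.16 × 19.11)
  = 80.38 / 136.8276 ≈ 0.587

0.587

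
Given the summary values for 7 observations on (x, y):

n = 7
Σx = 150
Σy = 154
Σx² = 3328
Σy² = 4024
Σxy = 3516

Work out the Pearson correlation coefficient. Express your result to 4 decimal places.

0.8032

r = (nΣxy − ΣxΣy) / √[(nΣx² − (Σx)²)(nΣy² − (Σy)²)]
Numerator: 7×3516 − 150×154 = 1512
Denominator: √[(23296 − 22500)(28168 − 23716)] = √[796 × 4452] = 1882.4962
r = 1512 / 1882.4962 ≈ 0.8032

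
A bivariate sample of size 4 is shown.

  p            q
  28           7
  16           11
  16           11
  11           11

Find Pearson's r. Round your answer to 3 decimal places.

-0.945

n = 4, Σp = 71, Σq = 40, Σp² = 1417, Σq² = 412, Σpq = 669
nΣpq − ΣpΣq = 2676 − 2840 = -164
nΣp² − (Σp)² = 5668 − 5041 = 627; nΣq² − (Σq)² = 1648 − 1600 = 48
r = -164 / √(627 × 48) = -164 / 173.4820 ≈ -0.945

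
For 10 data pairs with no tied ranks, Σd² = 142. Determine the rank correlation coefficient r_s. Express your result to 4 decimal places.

0.1394

ρ = 1 − 6Σd² / [n(n²−1)] = 1 − 6×142 / (10×99)
  = 1 − 852/990 = 1 − 0.86061 ≈ 0.1394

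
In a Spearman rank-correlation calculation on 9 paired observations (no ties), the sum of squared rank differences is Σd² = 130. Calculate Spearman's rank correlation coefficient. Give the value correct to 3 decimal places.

-0.083

ρ = 1 − 6Σd² / [n(n²−1)] = 1 − 6×130 / (9×80)
  = 1 − 780/720 = 1 − 1.0833 ≈ -0.083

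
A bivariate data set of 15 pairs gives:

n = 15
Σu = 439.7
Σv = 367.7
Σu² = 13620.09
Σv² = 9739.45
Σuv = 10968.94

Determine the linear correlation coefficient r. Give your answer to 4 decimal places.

0.2614

r = (nΣuv − ΣuΣv) / √[(nΣu² − (Σu)²)(nΣv² − (Σv)²)]
Numerator: 15×10968.94 − 439.7×367.7 = 2856.41
Denominator: √[(204301.35 − 193336.09)(146091.75 − 135203.29)] = √[10965.26 × 10888.46] = 10926.7925
r = 2856.41 / 10926.7925 ≈ 0.2614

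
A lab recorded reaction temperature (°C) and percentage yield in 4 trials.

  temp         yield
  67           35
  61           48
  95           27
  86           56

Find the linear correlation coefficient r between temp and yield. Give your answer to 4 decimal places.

n = 4, Σx = 309, Σy = 166, Σx² = 24631, Σy² = 7394, Σxy = 12654
nΣxy − ΣxΣy = 50616 − 51294 = -678
nΣx² − (Σx)² = 98524 − 95481 = 3043; nΣy² − (Σy)² = 29576 − 27556 = 2020
r = -678 / √(3043 × 2020) = -678 / 2479.2862 ≈ -0.2735

-0.2735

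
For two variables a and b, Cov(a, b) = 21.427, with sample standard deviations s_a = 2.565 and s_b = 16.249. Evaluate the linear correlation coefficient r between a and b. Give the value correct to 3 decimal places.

0.514

r = Cov(a,b) / (s_a · s_b) = 21.427 / (2.565 × 16.249)
  = 21.427 / 41.6787 ≈ 0.514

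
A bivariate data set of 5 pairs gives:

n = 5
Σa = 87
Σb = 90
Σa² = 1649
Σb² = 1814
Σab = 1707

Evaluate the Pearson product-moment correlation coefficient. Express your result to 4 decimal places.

0.8706

r = (nΣab − ΣaΣb) / √[(nΣa² − (Σa)²)(nΣb² − (Σb)²)]
Numerator: 5×1707 − 87×90 = 705
Denominator: √[(8245 − 7569)(9070 − 8100)] = √[676 × 970] = 809.7654
r = 705 / 809.7654 ≈ 0.8706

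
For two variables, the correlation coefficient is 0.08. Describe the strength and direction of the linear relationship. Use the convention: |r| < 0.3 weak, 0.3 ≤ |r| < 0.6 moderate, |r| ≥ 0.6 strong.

r = 0.08 > 0 so the relationship is positive.
|r| = 0.08, which falls in the weak range.

weak positive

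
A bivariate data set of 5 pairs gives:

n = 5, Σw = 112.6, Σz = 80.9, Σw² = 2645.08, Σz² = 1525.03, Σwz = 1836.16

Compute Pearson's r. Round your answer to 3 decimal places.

r = (nΣwz − ΣwΣz) / √[(nΣw² − (Σw)²)(nΣz² − (Σz)²)]
Numerator: 5×1836.16 − 112.6×80.9 = 71.46
Denominator: √[(13225.4 − 12678.76)(7625.15 − 6544.81)] = √[546.64 × 1080.34] = 768.4771
r = 71.46 / 768.4771 ≈ 0.093

0.093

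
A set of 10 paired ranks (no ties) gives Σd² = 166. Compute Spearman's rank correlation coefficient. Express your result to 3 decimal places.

-0.006

ρ = 1 − 6Σd² / [n(n²−1)] = 1 − 6×166 / (10×99)
  = 1 − 996/990 = 1 − 1.0061 ≈ -0.006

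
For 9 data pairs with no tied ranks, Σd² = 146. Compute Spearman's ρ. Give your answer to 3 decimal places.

-0.217

ρ = 1 − 6Σd² / [n(n²−1)] = 1 − 6×146 / (9×80)
  = 1 − 876/720 = 1 − 1.2167 ≈ -0.217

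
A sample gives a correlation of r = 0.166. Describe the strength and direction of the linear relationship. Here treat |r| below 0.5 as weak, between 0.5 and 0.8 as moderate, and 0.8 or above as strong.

r = 0.166 > 0 so the relationship is positive.
|r| = 0.166, which falls in the weak range.

weak positive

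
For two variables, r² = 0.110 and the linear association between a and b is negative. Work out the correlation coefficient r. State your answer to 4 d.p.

|r| = √0.110 = 0.3317
The association is negative, so r = −0.3317.

-0.3317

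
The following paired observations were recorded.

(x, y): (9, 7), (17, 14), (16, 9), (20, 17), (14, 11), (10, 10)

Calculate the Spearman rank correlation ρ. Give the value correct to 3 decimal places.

0.829

Rank x: 1, 5, 4, 6, 3, 2
Rank y: 1, 5, 2, 6, 4, 3
d = rank(x) − rank(y): 0, 0, 2, 0, -1, -1; Σd² = 6
ρ = 1 − 6Σd² / [n(n²−1)] = 1 − 6×6 / (6×35) = 1 − 36/210 ≈ 0.829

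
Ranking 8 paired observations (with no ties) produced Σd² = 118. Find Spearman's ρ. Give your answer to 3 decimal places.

-0.405

ρ = 1 − 6Σd² / [n(n²−1)] = 1 − 6×118 / (8×63)
  = 1 − 708/504 = 1 − 1.4048 ≈ -0.405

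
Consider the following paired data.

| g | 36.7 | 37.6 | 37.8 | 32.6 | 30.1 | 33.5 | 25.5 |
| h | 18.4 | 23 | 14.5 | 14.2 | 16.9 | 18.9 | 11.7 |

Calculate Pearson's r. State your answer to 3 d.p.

0.629

n = 7, Σg = 233.8, Σh = 117.6, Σg² = 7930.76, Σh² = 2059.16, Σgh = 3991.29
nΣgh − ΣgΣh = 27939.03 − 27494.88 = 444.15
nΣg² − (Σg)² = 55515.32 − 54662.44 = 852.88; nΣh² − (Σh)² = 14414.12 − 13829.76 = 584.36
r = 444.15 / √(852.88 × 584.36) = 444.15 / 705.9667 ≈ 0.629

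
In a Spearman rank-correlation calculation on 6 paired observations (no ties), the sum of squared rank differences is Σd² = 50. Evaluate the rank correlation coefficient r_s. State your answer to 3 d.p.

-0.429

ρ = 1 − 6Σd² / [n(n²−1)] = 1 − 6×50 / (6×35)
  = 1 − 300/210 = 1 − 1.4286 ≈ -0.429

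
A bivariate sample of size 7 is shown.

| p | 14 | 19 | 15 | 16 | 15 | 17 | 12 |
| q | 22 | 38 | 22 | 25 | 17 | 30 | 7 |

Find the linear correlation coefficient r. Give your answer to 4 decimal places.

n = 7, Σp = 108, Σq = 161, Σp² = 1696, Σq² = 4275, Σpq = 2609
nΣpq − ΣpΣq = 18263 − 17388 = 875
nΣp² − (Σp)² = 11872 − 11664 = 208; nΣq² − (Σq)² = 29925 − 25921 = 4004
r = 875 / √(208 × 4004) = 875 / 912.5963 ≈ 0.9588

0.9588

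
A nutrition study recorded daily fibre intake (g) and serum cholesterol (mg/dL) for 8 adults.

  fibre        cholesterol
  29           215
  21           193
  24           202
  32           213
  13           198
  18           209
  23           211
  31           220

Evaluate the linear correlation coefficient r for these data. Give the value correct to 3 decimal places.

0.720

n = 8, Σx = 191, Σy = 1661, Σx² = 4865, Σy² = 345453, Σxy = 39961
nΣxy − ΣxΣy = 319688 − 317251 = 2437
nΣx² − (Σx)² = 38920 − 36481 = 2439; nΣy² − (Σy)² = 2763624 − 2758921 = 4703
r = 2437 / √(2439 × 4703) = 2437 / 3386.8299 ≈ 0.720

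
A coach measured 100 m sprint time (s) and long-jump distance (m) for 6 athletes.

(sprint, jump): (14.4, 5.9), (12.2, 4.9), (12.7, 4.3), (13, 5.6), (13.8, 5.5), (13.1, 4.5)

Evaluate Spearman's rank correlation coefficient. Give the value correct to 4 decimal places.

Rank sprint: 6, 1, 2, 3, 5, 4
Rank jump: 6, 3, 1, 5, 4, 2
d = rank(sprint) − rank(jump): 0, -2, 1, -2, 1, 2; Σd² = 14
ρ = 1 − 6Σd² / [n(n²−1)] = 1 − 6×14 / (6×35) = 1 − 84/210 ≈ 0.6000

0.6000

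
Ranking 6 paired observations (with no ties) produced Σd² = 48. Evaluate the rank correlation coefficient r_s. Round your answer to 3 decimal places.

-0.371

ρ = 1 − 6Σd² / [n(n²−1)] = 1 − 6×48 / (6×35)
  = 1 − 288/210 = 1 − 1.3714 ≈ -0.371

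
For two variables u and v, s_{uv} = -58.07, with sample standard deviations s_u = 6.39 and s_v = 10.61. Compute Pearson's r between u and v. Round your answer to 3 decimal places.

r = Cov(u,v) / (s_u · s_v) = -58.07 / (6.39 × 10.61)
  = -58.07 / 67.7979 ≈ -0.857

-0.857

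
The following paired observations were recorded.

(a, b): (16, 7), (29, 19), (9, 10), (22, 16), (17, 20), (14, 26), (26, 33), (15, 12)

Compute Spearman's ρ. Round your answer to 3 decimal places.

Rank a: 4, 8, 1, 6, 5, 2, 7, 3
Rank b: 1, 5, 2, 4, 6, 7, 8, 3
d = rank(a) − rank(b): 3, 3, -1, 2, -1, -5, -1, 0; Σd² = 50
ρ = 1 − 6Σd² / [n(n²−1)] = 1 − 6×50 / (8×63) = 1 − 300/504 ≈ 0.405

0.405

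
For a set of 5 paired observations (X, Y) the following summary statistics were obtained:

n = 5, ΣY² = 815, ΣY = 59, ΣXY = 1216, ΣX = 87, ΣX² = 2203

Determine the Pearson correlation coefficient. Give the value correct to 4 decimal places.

0.6619

r = (nΣXY − ΣXΣY) / √[(nΣX² − (ΣX)²)(nΣY² − (ΣY)²)]
Numerator: 5×1216 − 87×59 = 947
Denominator: √[(11015 − 7569)(4075 − 3481)] = √[3446 × 594] = 1430.7075
r = 947 / 1430.7075 ≈ 0.6619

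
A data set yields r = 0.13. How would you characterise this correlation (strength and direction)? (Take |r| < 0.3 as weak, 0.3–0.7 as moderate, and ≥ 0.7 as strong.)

weak positive

r = 0.13 > 0 so the relationship is positive.
|r| = 0.13, which falls in the weak range.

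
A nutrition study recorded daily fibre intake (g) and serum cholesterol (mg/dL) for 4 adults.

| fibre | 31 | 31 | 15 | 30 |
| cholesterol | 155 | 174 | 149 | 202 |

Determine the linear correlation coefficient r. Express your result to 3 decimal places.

0.541

n = 4, Σx = 107, Σy = 680, Σx² = 3047, Σy² = 117306, Σxy = 18494
nΣxy − ΣxΣy = 73976 − 72760 = 1216
nΣx² − (Σx)² = 12188 − 11449 = 739; nΣy² − (Σy)² = 469224 − 462400 = 6824
r = 1216 / √(739 × 6824) = 1216 / 2245.6482 ≈ 0.541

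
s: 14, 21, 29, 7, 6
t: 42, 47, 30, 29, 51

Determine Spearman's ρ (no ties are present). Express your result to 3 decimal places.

-0.300

Rank s: 3, 4, 5, 2, 1
Rank t: 3, 4, 2, 1, 5
d = rank(s) − rank(t): 0, 0, 3, 1, -4; Σd² = 26
ρ = 1 − 6Σd² / [n(n²−1)] = 1 − 6×26 / (5×24) = 1 − 156/120 ≈ -0.300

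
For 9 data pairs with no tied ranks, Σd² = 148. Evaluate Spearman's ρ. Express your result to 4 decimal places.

ρ = 1 − 6Σd² / [n(n²−1)] = 1 − 6×148 / (9×80)
  = 1 − 888/720 = 1 − 1.23333 ≈ -0.2333

-0.2333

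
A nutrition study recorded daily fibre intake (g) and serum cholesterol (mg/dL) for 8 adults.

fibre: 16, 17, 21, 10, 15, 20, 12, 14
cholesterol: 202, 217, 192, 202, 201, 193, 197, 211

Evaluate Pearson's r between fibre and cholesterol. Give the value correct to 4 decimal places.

-0.3052

n = 8, Σx = 125, Σy = 1615, Σx² = 2051, Σy² = 326541, Σxy = 25166
nΣxy − ΣxΣy = 201328 − 201875 = -547
nΣx² − (Σx)² = 16408 − 15625 = 783; nΣy² − (Σy)² = 2612328 − 2608225 = 4103
r = -547 / √(783 × 4103) = -547 / 1792.3864 ≈ -0.3052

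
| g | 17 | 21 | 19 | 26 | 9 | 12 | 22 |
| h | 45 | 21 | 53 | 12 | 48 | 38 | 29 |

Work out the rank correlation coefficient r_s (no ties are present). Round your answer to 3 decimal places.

-0.714

Rank g: 3, 5, 4, 7, 1, 2, 6
Rank h: 5, 2, 7, 1, 6, 4, 3
d = rank(g) − rank(h): -2, 3, -3, 6, -5, -2, 3; Σd² = 96
ρ = 1 − 6Σd² / [n(n²−1)] = 1 − 6×96 / (7×48) = 1 − 576/336 ≈ -0.714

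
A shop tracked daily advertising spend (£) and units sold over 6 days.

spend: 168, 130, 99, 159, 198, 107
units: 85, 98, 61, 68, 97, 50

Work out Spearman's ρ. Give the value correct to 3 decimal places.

Rank spend: 5, 3, 1, 4, 6, 2
Rank units: 4, 6, 2, 3, 5, 1
d = rank(spend) − rank(units): 1, -3, -1, 1, 1, 1; Σd² = 14
ρ = 1 − 6Σd² / [n(n²−1)] = 1 − 6×14 / (6×35) = 1 − 84/210 ≈ 0.600

0.600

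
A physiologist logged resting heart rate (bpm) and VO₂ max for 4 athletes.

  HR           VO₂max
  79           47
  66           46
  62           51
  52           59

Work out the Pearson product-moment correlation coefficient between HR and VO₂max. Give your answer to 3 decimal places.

-0.834

n = 4, Σx = 259, Σy = 203, Σx² = 17145, Σy² = 10407, Σxy = 12979
nΣxy − ΣxΣy = 51916 − 52577 = -661
nΣx² − (Σx)² = 68580 − 67081 = 1499; nΣy² − (Σy)² = 41628 − 41209 = 419
r = -661 / √(1499 × 419) = -661 / 792.5156 ≈ -0.834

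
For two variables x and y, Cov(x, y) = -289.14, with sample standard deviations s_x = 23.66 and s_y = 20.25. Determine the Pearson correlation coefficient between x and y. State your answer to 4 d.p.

-0.6035

r = Cov(x,y) / (s_x · s_y) = -289.14 / (23.66 × 20.25)
  = -289.14 / 479.1150 ≈ -0.6035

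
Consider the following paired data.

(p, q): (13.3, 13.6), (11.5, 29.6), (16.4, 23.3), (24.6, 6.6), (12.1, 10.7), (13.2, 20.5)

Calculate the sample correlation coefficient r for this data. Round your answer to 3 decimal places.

n = 6, Σp = 91.1, Σq = 104.3, Σp² = 1503.91, Σq² = 2182.31, Σpq = 1465.83
nΣpq − ΣpΣq = 8794.98 − 9501.73 = -706.75
nΣp² − (Σp)² = 9023.46 − 8299.21 = 724.25; nΣq² − (Σq)² = 13093.86 − 10878.49 = 2215.37
r = -706.75 / √(724.25 × 2215.37) = -706.75 / 1266.6814 ≈ -0.558

-0.558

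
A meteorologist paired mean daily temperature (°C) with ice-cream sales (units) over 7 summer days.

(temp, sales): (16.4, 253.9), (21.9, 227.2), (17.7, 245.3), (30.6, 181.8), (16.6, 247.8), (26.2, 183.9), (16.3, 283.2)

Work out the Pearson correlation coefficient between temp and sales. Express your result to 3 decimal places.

n = 7, Σx = 145.7, Σy = 1623.1, Σx² = 3225.91, Σy² = 384734.67, Σxy = 32592.35
nΣxy − ΣxΣy = 228146.45 − 236485.67 = -8339.22
nΣx² − (Σx)² = 22581.37 − 21228.49 = 1352.88; nΣy² − (Σy)² = 2693142.69 − 2634453.61 = 58689.08
r = -8339.22 / √(1352.88 × 58689.08) = -8339.22 / 8910.6275 ≈ -0.936

-0.936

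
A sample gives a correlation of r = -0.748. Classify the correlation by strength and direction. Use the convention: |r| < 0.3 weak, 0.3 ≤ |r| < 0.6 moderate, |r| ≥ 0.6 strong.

r = -0.748 < 0 so the relationship is negative.
|r| = 0.748, which falls in the strong range.

strong negative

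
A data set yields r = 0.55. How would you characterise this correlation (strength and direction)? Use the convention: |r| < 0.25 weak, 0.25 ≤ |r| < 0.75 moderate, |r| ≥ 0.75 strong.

r = 0.55 > 0 so the relationship is positive.
|r| = 0.55, which falls in the moderate range.

moderate positive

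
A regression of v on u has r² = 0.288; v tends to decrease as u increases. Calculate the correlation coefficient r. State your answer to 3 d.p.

|r| = √0.288 = 0.537
The association is negative, so r = −0.537.

-0.537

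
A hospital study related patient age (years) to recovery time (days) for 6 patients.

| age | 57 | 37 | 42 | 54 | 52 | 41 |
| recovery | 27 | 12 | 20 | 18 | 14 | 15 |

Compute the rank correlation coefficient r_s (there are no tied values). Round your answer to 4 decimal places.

Rank age: 6, 1, 3, 5, 4, 2
Rank recovery: 6, 1, 5, 4, 2, 3
d = rank(age) − rank(recovery): 0, 0, -2, 1, 2, -1; Σd² = 10
ρ = 1 − 6Σd² / [n(n²−1)] = 1 − 6×10 / (6×35) = 1 − 60/210 ≈ 0.7143

0.7143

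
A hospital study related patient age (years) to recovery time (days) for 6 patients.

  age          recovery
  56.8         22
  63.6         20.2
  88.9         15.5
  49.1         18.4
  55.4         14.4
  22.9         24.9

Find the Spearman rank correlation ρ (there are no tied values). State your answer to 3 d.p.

-0.371

Rank age: 4, 5, 6, 2, 3, 1
Rank recovery: 5, 4, 2, 3, 1, 6
d = rank(age) − rank(recovery): -1, 1, 4, -1, 2, -5; Σd² = 48
ρ = 1 − 6Σd² / [n(n²−1)] = 1 − 6×48 / (6×35) = 1 − 288/210 ≈ -0.371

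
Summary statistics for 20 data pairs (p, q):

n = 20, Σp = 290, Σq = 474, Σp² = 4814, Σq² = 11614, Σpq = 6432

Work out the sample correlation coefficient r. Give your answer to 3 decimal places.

r = (nΣpq − ΣpΣq) / √[(nΣp² − (Σp)²)(nΣq² − (Σq)²)]
Numerator: 20×6432 − 290×474 = -8820
Denominator: √[(96280 − 84100)(232280 − 224676)] = √[12180 × 7604] = 9623.7581
r = -8820 / 9623.7581 ≈ -0.916

-0.916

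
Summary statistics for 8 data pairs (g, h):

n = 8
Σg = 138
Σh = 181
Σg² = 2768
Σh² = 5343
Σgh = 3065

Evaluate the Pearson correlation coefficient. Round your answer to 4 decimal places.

r = (nΣgh − ΣgΣh) / √[(nΣg² − (Σg)²)(nΣh² − (Σh)²)]
Numerator: 8×3065 − 138×181 = -458
Denominator: √[(22144 − 19044)(42744 − 32761)] = √[3100 × 9983] = 5563.0298
r = -458 / 5563.0298 ≈ -0.0823

-0.0823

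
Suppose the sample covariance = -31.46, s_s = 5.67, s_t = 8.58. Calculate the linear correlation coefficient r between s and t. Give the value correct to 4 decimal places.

r = Cov(s,t) / (s_s · s_t) = -31.46 / (5.67 × 8.58)
  = -31.46 / 48.6486 ≈ -0.6467

-0.6467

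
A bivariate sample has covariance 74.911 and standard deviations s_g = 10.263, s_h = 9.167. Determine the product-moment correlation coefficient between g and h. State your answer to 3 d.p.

r = Cov(g,h) / (s_g · s_h) = 74.911 / (10.263 × 9.167)
  = 74.911 / 94.0809 ≈ 0.796

0.796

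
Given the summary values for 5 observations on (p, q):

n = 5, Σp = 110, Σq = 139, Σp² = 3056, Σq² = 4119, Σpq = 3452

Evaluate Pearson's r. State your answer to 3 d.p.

r = (nΣpq − ΣpΣq) / √[(nΣp² − (Σp)²)(nΣq² − (Σq)²)]
Numerator: 5×3452 − 110×139 = 1970
Denominator: √[(15280 − 12100)(20595 − 19321)] = √[3180 × 1274] = 2012.7891
r = 1970 / 2012.7891 ≈ 0.979

0.979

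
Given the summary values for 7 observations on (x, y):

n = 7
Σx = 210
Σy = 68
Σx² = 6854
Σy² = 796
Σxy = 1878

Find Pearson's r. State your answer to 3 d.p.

r = (nΣxy − ΣxΣy) / √[(nΣx² − (Σx)²)(nΣy² − (Σy)²)]
Numerator: 7×1878 − 210×68 = -1134
Denominator: √[(47978 − 44100)(5572 − 4624)] = √[3878 × 948] = 1917.3795
r = -1134 / 1917.3795 ≈ -0.591

-0.591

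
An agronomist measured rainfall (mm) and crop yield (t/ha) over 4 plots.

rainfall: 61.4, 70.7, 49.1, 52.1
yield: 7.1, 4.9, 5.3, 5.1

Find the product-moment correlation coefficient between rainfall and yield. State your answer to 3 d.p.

0.062

n = 4, Σx = 233.3, Σy = 22.4, Σx² = 13893.67, Σy² = 128.52, Σxy = 1308.31
nΣxy − ΣxΣy = 5233.24 − 5225.92 = 7.32
nΣx² − (Σx)² = 55574.68 − 54428.89 = 1145.79; nΣy² − (Σy)² = 514.08 − 501.76 = 12.32
r = 7.32 / √(1145.79 × 12.32) = 7.32 / 118.8113 ≈ 0.062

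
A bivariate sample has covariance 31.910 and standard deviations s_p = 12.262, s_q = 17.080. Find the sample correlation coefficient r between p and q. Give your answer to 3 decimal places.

0.152

r = Cov(p,q) / (s_p · s_q) = 31.910 / (12.262 × 17.080)
  = 31.910 / 209.4350 ≈ 0.152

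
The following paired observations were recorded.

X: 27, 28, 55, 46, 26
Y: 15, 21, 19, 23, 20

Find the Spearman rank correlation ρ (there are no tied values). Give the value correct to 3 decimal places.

Rank X: 2, 3, 5, 4, 1
Rank Y: 1, 4, 2, 5, 3
d = rank(X) − rank(Y): 1, -1, 3, -1, -2; Σd² = 16
ρ = 1 − 6Σd² / [n(n²−1)] = 1 − 6×16 / (5×24) = 1 − 96/120 ≈ 0.200

0.200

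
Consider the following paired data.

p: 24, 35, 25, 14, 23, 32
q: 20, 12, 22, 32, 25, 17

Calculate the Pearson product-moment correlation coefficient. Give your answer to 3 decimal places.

n = 6, Σp = 153, Σq = 128, Σp² = 4175, Σq² = 2966, Σpq = 3017
nΣpq − ΣpΣq = 18102 − 19584 = -1482
nΣp² − (Σp)² = 25050 − 23409 = 1641; nΣq² − (Σq)² = 17796 − 16384 = 1412
r = -1482 / √(1641 × 1412) = -1482 / 1522.1997 ≈ -0.974

-0.974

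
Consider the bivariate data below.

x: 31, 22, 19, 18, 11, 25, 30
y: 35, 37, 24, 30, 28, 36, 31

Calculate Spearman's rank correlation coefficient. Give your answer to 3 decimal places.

0.571

Rank x: 7, 4, 3, 2, 1, 5, 6
Rank y: 5, 7, 1, 3, 2, 6, 4
d = rank(x) − rank(y): 2, -3, 2, -1, -1, -1, 2; Σd² = 24
ρ = 1 − 6Σd² / [n(n²−1)] = 1 − 6×24 / (7×48) = 1 − 144/336 ≈ 0.571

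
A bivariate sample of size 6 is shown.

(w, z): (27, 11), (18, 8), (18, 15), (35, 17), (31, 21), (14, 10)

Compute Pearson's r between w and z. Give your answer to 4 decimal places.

0.6973

n = 6, Σw = 143, Σz = 82, Σw² = 3759, Σz² = 1240, Σwz = 2097
nΣwz − ΣwΣz = 12582 − 11726 = 856
nΣw² − (Σw)² = 22554 − 20449 = 2105; nΣz² − (Σz)² = 7440 − 6724 = 716
r = 856 / √(2105 × 716) = 856 / 1227.6726 ≈ 0.6973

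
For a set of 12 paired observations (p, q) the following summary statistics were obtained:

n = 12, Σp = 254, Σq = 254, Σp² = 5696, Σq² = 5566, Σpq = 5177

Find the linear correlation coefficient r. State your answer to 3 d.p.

-0.810

r = (nΣpq − ΣpΣq) / √[(nΣp² − (Σp)²)(nΣq² − (Σq)²)]
Numerator: 12×5177 − 254×254 = -2392
Denominator: √[(68352 − 64516)(66792 − 64516)] = √[3836 × 2276] = 2954.7819
r = -2392 / 2954.7819 ≈ -0.810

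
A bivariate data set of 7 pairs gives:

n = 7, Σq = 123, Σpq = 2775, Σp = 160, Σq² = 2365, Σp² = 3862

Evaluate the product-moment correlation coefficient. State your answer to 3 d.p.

r = (nΣpq − ΣpΣq) / √[(nΣp² − (Σp)²)(nΣq² − (Σq)²)]
Numerator: 7×2775 − 160×123 = -255
Denominator: √[(27034 − 25600)(16555 − 15129)] = √[1434 × 1426] = 1429.9944
r = -255 / 1429.9944 ≈ -0.178

-0.178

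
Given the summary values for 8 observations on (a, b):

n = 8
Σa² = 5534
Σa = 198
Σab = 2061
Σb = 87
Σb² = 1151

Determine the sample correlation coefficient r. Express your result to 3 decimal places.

-0.256

r = (nΣab − ΣaΣb) / √[(nΣa² − (Σa)²)(nΣb² − (Σb)²)]
Numerator: 8×2061 − 198×87 = -738
Denominator: √[(44272 − 39204)(9208 − 7569)] = √[5068 × 1639] = 2882.0916
r = -738 / 2882.0916 ≈ -0.256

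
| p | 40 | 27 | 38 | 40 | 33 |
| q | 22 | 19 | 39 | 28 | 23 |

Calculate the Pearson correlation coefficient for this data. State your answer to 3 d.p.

n = 5, Σp = 178, Σq = 131, Σp² = 6462, Σq² = 3679, Σpq = 4754
nΣpq − ΣpΣq = 23770 − 23318 = 452
nΣp² − (Σp)² = 32310 − 31684 = 626; nΣq² − (Σq)² = 18395 − 17161 = 1234
r = 452 / √(626 × 1234) = 452 / 878.9107 ≈ 0.514

0.514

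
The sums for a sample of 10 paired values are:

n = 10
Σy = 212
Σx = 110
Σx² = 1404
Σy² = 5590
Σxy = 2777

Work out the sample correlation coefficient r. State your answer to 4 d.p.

r = (nΣxy − ΣxΣy) / √[(nΣx² − (Σx)²)(nΣy² − (Σy)²)]
Numerator: 10×2777 − 110×212 = 4450
Denominator: √[(14040 − 12100)(55900 − 44944)] = √[1940 × 10956] = 4610.2755
r = 4450 / 4610.2755 ≈ 0.9652

0.9652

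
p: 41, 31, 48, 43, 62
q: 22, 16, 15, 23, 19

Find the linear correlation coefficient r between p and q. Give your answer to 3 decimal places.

0.062

n = 5, Σp = 225, Σq = 95, Σp² = 10639, Σq² = 1855, Σpq = 4285
nΣpq − ΣpΣq = 21425 − 21375 = 50
nΣp² − (Σp)² = 53195 − 50625 = 2570; nΣq² − (Σq)² = 9275 − 9025 = 250
r = 50 / √(2570 × 250) = 50 / 801.5610 ≈ 0.062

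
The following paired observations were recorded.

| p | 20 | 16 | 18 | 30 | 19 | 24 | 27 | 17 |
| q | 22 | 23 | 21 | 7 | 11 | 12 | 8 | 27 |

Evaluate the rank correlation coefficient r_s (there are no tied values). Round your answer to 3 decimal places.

Rank p: 5, 1, 3, 8, 4, 6, 7, 2
Rank q: 6, 7, 5, 1, 3, 4, 2, 8
d = rank(p) − rank(q): -1, -6, -2, 7, 1, 2, 5, -6; Σd² = 156
ρ = 1 − 6Σd² / [n(n²−1)] = 1 − 6×156 / (8×63) = 1 − 936/504 ≈ -0.857

-0.857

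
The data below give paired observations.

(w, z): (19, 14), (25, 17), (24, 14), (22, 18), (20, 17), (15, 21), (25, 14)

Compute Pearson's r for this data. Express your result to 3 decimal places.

-0.622

n = 7, Σw = 150, Σz = 115, Σw² = 3296, Σz² = 1931, Σwz = 2428
nΣwz − ΣwΣz = 16996 − 17250 = -254
nΣw² − (Σw)² = 23072 − 22500 = 572; nΣz² − (Σz)² = 13517 − 13225 = 292
r = -254 / √(572 × 292) = -254 / 408.6857 ≈ -0.622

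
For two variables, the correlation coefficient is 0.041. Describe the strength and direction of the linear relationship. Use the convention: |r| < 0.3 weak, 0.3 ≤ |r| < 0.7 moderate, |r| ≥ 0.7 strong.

weak positive

r = 0.041 > 0 so the relationship is positive.
|r| = 0.041, which falls in the weak range.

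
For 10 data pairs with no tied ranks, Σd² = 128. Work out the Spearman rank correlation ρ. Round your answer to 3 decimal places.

ρ = 1 − 6Σd² / [n(n²−1)] = 1 − 6×128 / (10×99)
  = 1 − 768/990 = 1 − 0.7758 ≈ 0.224

0.224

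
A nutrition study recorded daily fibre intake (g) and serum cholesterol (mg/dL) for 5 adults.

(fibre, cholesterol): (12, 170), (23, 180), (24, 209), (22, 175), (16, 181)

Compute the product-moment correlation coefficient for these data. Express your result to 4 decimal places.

n = 5, Σx = 97, Σy = 915, Σx² = 1989, Σy² = 168367, Σxy = 17942
nΣxy − ΣxΣy = 89710 − 88755 = 955
nΣx² − (Σx)² = 9945 − 9409 = 536; nΣy² − (Σy)² = 841835 − 837225 = 4610
r = 955 / √(536 × 4610) = 955 / 1571.9288 ≈ 0.6075

0.6075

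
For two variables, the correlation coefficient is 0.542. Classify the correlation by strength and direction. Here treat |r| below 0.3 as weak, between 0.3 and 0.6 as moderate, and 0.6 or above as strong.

moderate positive

r = 0.542 > 0 so the relationship is positive.
|r| = 0.542, which falls in the moderate range.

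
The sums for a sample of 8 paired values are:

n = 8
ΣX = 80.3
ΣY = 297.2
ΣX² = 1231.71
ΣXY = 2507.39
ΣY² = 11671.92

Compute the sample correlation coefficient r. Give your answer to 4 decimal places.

r = (nΣXY − ΣXΣY) / √[(nΣX² − (ΣX)²)(nΣY² − (ΣY)²)]
Numerator: 8×2507.39 − 80.3×297.2 = -3806.04
Denominator: √[(9853.68 − 6448.09)(93375.36 − 88327.84)] = √[3405.59 × 5047.52] = 4146.0564
r = -3806.04 / 4146.0564 ≈ -0.9180

-0.9180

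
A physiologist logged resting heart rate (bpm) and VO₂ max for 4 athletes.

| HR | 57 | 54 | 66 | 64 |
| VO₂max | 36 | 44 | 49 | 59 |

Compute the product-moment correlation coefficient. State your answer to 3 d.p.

0.677

n = 4, Σx = 241, Σy = 188, Σx² = 14617, Σy² = 9114, Σxy = 11438
nΣxy − ΣxΣy = 45752 − 45308 = 444
nΣx² − (Σx)² = 58468 − 58081 = 387; nΣy² − (Σy)² = 36456 − 35344 = 1112
r = 444 / √(387 × 1112) = 444 / 656.0061 ≈ 0.677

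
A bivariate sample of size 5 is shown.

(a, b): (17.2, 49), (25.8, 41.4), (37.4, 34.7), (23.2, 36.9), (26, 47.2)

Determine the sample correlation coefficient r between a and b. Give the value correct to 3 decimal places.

n = 5, Σa = 129.6, Σb = 209.2, Σa² = 3574.48, Σb² = 8908.5, Σab = 5291.98
nΣab − ΣaΣb = 26459.9 − 27112.32 = -652.42
nΣa² − (Σa)² = 17872.4 − 16796.16 = 1076.24; nΣb² − (Σb)² = 44542.5 − 43764.64 = 777.86
r = -652.42 / √(1076.24 × 777.86) = -652.42 / 914.9667 ≈ -0.713

-0.713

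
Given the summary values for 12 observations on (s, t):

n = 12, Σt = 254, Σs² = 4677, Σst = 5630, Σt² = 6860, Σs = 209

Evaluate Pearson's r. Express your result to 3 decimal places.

r = (nΣst − ΣsΣt) / √[(nΣs² − (Σs)²)(nΣt² − (Σt)²)]
Numerator: 12×5630 − 209×254 = 14474
Denominator: √[(56124 − 43681)(82320 − 64516)] = √[12443 × 17804] = 14884.0576
r = 14474 / 14884.0576 ≈ 0.972

0.972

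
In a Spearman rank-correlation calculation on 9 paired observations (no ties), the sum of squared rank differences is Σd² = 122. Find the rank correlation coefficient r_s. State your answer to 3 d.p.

ρ = 1 − 6Σd² / [n(n²−1)] = 1 − 6×122 / (9×80)
  = 1 − 732/720 = 1 − 1.0167 ≈ -0.017

-0.017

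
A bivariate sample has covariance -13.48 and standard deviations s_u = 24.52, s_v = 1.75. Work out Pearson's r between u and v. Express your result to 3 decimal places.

-0.314

r = Cov(u,v) / (s_u · s_v) = -13.48 / (24.52 × 1.75)
  = -13.48 / 42.9100 ≈ -0.314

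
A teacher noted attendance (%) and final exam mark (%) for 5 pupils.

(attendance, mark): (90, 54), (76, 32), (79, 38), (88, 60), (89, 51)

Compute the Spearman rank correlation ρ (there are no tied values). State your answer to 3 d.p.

0.700

Rank attendance: 5, 1, 2, 3, 4
Rank mark: 4, 1, 2, 5, 3
d = rank(attendance) − rank(mark): 1, 0, 0, -2, 1; Σd² = 6
ρ = 1 − 6Σd² / [n(n²−1)] = 1 − 6×6 / (5×24) = 1 − 36/120 ≈ 0.700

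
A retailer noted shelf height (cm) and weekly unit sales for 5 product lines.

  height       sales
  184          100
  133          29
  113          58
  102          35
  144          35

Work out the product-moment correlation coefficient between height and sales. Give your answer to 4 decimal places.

n = 5, Σx = 676, Σy = 257, Σx² = 95454, Σy² = 16655, Σxy = 37421
nΣxy − ΣxΣy = 187105 − 173732 = 13373
nΣx² − (Σx)² = 477270 − 456976 = 20294; nΣy² − (Σy)² = 83275 − 66049 = 17226
r = 13373 / √(20294 × 17226) = 13373 / 18697.1774 ≈ 0.7152

0.7152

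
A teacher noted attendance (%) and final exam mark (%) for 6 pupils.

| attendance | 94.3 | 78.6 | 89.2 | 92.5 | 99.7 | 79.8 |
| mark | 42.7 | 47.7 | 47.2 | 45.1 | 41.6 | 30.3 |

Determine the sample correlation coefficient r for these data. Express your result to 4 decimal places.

0.2231

n = 6, Σx = 534.1, Σy = 254.6, Σx² = 47891.47, Σy² = 11009.08, Σxy = 22723.28
nΣxy − ΣxΣy = 136339.68 − 135981.86 = 357.82
nΣx² − (Σx)² = 287348.82 − 285262.81 = 2086.01; nΣy² − (Σy)² = 66054.48 − 64821.16 = 1233.32
r = 357.82 / √(2086.01 × 1233.32) = 357.82 / 1603.9694 ≈ 0.2231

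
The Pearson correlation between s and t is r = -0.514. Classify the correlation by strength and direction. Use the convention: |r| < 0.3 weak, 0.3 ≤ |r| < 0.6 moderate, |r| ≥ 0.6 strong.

moderate negative

r = -0.514 < 0 so the relationship is negative.
|r| = 0.514, which falls in the moderate range.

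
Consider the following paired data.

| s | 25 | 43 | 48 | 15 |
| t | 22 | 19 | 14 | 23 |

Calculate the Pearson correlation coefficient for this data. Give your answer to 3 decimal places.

n = 4, Σs = 131, Σt = 78, Σs² = 5003, Σt² = 1570, Σst = 2384
nΣst − ΣsΣt = 9536 − 10218 = -682
nΣs² − (Σs)² = 20012 − 17161 = 2851; nΣt² − (Σt)² = 6280 − 6084 = 196
r = -682 / √(2851 × 196) = -682 / 747.5266 ≈ -0.912

-0.912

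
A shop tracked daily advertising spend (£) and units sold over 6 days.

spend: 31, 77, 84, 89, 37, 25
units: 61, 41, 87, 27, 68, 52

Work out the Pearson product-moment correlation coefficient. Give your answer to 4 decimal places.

n = 6, Σx = 343, Σy = 336, Σx² = 23861, Σy² = 21028, Σxy = 18575
nΣxy − ΣxΣy = 111450 − 115248 = -3798
nΣx² − (Σx)² = 143166 − 117649 = 25517; nΣy² − (Σy)² = 126168 − 112896 = 13272
r = -3798 / √(25517 × 13272) = -3798 / 18402.7613 ≈ -0.2064

-0.2064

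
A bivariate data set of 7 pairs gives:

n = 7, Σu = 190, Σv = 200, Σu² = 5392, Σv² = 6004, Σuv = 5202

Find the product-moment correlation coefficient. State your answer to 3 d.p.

-0.869

r = (nΣuv − ΣuΣv) / √[(nΣu² − (Σu)²)(nΣv² − (Σv)²)]
Numerator: 7×5202 − 190×200 = -1586
Denominator: √[(37744 − 36100)(42028 − 40000)] = √[1644 × 2028] = 1825.9332
r = -1586 / 1825.9332 ≈ -0.869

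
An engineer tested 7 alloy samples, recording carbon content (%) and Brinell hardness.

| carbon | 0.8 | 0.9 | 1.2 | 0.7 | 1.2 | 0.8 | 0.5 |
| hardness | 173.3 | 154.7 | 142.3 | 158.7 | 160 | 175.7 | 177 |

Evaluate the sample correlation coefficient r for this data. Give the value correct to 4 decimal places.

-0.7158

n = 7, Σx = 6.1, Σy = 1141.7, Σx² = 5.71, Σy² = 187199.45, Σxy = 980.78
nΣxy − ΣxΣy = 6865.46 − 6964.37 = -98.91
nΣx² − (Σx)² = 39.97 − 37.21 = 2.76; nΣy² − (Σy)² = 1310396.15 − 1303478.89 = 6917.26
r = -98.91 / √(2.76 × 6917.26) = -98.91 / 138.1725 ≈ -0.7158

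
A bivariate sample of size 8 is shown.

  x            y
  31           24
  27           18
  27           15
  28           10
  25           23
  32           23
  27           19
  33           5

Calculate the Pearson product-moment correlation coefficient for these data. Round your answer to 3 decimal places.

n = 8, Σx = 230, Σy = 137, Σx² = 6670, Σy² = 2669, Σxy = 3904
nΣxy − ΣxΣy = 31232 − 31510 = -278
nΣx² − (Σx)² = 53360 − 52900 = 460; nΣy² − (Σy)² = 21352 − 18769 = 2583
r = -278 / √(460 × 2583) = -278 / 1090.0367 ≈ -0.255

-0.255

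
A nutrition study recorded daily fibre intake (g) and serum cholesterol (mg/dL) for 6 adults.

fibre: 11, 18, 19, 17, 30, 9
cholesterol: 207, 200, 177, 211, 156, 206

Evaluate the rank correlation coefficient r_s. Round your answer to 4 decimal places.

-0.7714

Rank fibre: 2, 4, 5, 3, 6, 1
Rank cholesterol: 5, 3, 2, 6, 1, 4
d = rank(fibre) − rank(cholesterol): -3, 1, 3, -3, 5, -3; Σd² = 62
ρ = 1 − 6Σd² / [n(n²−1)] = 1 − 6×62 / (6×35) = 1 − 372/210 ≈ -0.7714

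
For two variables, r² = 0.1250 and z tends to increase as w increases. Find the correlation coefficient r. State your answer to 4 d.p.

|r| = √0.1250 = 0.3536
The association is positive, so r = 0.3536.

0.3536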